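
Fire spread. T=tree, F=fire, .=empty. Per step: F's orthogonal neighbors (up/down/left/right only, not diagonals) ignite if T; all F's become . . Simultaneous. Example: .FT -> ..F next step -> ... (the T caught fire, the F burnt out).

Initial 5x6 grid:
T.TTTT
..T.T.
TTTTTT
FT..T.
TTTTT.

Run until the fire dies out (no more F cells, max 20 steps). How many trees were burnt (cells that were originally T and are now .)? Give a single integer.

Step 1: +3 fires, +1 burnt (F count now 3)
Step 2: +2 fires, +3 burnt (F count now 2)
Step 3: +2 fires, +2 burnt (F count now 2)
Step 4: +3 fires, +2 burnt (F count now 3)
Step 5: +3 fires, +3 burnt (F count now 3)
Step 6: +4 fires, +3 burnt (F count now 4)
Step 7: +1 fires, +4 burnt (F count now 1)
Step 8: +1 fires, +1 burnt (F count now 1)
Step 9: +0 fires, +1 burnt (F count now 0)
Fire out after step 9
Initially T: 20, now '.': 29
Total burnt (originally-T cells now '.'): 19

Answer: 19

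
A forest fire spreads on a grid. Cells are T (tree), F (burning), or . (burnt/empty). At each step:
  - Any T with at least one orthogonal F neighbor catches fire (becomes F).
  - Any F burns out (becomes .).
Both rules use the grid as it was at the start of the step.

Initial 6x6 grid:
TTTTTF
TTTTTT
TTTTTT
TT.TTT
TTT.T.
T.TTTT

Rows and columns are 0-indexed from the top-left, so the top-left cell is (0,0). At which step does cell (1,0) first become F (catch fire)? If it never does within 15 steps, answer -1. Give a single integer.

Step 1: cell (1,0)='T' (+2 fires, +1 burnt)
Step 2: cell (1,0)='T' (+3 fires, +2 burnt)
Step 3: cell (1,0)='T' (+4 fires, +3 burnt)
Step 4: cell (1,0)='T' (+4 fires, +4 burnt)
Step 5: cell (1,0)='T' (+5 fires, +4 burnt)
Step 6: cell (1,0)='F' (+3 fires, +5 burnt)
  -> target ignites at step 6
Step 7: cell (1,0)='.' (+4 fires, +3 burnt)
Step 8: cell (1,0)='.' (+3 fires, +4 burnt)
Step 9: cell (1,0)='.' (+2 fires, +3 burnt)
Step 10: cell (1,0)='.' (+1 fires, +2 burnt)
Step 11: cell (1,0)='.' (+0 fires, +1 burnt)
  fire out at step 11

6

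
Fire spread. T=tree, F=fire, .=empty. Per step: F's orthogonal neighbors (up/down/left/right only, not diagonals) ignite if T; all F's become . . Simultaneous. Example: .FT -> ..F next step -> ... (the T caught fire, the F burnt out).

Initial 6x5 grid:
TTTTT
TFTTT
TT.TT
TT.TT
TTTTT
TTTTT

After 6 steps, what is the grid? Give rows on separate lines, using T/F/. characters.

Step 1: 4 trees catch fire, 1 burn out
  TFTTT
  F.FTT
  TF.TT
  TT.TT
  TTTTT
  TTTTT
Step 2: 5 trees catch fire, 4 burn out
  F.FTT
  ...FT
  F..TT
  TF.TT
  TTTTT
  TTTTT
Step 3: 5 trees catch fire, 5 burn out
  ...FT
  ....F
  ...FT
  F..TT
  TFTTT
  TTTTT
Step 4: 6 trees catch fire, 5 burn out
  ....F
  .....
  ....F
  ...FT
  F.FTT
  TFTTT
Step 5: 4 trees catch fire, 6 burn out
  .....
  .....
  .....
  ....F
  ...FT
  F.FTT
Step 6: 2 trees catch fire, 4 burn out
  .....
  .....
  .....
  .....
  ....F
  ...FT

.....
.....
.....
.....
....F
...FT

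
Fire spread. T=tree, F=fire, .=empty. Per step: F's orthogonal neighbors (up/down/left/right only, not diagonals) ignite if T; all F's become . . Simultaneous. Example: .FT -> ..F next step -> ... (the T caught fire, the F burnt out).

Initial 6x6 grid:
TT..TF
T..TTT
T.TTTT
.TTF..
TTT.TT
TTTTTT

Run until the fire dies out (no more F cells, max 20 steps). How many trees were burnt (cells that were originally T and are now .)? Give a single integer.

Answer: 21

Derivation:
Step 1: +4 fires, +2 burnt (F count now 4)
Step 2: +7 fires, +4 burnt (F count now 7)
Step 3: +2 fires, +7 burnt (F count now 2)
Step 4: +3 fires, +2 burnt (F count now 3)
Step 5: +2 fires, +3 burnt (F count now 2)
Step 6: +2 fires, +2 burnt (F count now 2)
Step 7: +1 fires, +2 burnt (F count now 1)
Step 8: +0 fires, +1 burnt (F count now 0)
Fire out after step 8
Initially T: 25, now '.': 32
Total burnt (originally-T cells now '.'): 21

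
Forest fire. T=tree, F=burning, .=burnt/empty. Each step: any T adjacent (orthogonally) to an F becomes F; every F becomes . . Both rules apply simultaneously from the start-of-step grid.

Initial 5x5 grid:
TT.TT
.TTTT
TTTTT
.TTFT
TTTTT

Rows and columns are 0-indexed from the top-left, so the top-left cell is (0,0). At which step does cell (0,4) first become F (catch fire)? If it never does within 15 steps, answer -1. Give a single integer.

Step 1: cell (0,4)='T' (+4 fires, +1 burnt)
Step 2: cell (0,4)='T' (+6 fires, +4 burnt)
Step 3: cell (0,4)='T' (+5 fires, +6 burnt)
Step 4: cell (0,4)='F' (+4 fires, +5 burnt)
  -> target ignites at step 4
Step 5: cell (0,4)='.' (+1 fires, +4 burnt)
Step 6: cell (0,4)='.' (+1 fires, +1 burnt)
Step 7: cell (0,4)='.' (+0 fires, +1 burnt)
  fire out at step 7

4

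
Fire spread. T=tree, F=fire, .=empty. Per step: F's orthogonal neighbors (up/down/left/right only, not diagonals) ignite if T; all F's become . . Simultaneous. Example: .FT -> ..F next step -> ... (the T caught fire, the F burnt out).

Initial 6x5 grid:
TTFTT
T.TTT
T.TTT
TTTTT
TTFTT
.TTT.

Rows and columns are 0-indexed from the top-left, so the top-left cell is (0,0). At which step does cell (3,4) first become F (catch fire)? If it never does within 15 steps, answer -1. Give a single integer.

Step 1: cell (3,4)='T' (+7 fires, +2 burnt)
Step 2: cell (3,4)='T' (+10 fires, +7 burnt)
Step 3: cell (3,4)='F' (+5 fires, +10 burnt)
  -> target ignites at step 3
Step 4: cell (3,4)='.' (+2 fires, +5 burnt)
Step 5: cell (3,4)='.' (+0 fires, +2 burnt)
  fire out at step 5

3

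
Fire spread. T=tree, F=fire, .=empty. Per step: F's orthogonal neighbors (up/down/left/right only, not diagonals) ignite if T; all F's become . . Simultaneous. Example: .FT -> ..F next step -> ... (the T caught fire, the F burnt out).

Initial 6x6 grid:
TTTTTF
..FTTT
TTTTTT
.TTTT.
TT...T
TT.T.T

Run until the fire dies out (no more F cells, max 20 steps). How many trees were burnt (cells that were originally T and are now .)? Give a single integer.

Step 1: +5 fires, +2 burnt (F count now 5)
Step 2: +7 fires, +5 burnt (F count now 7)
Step 3: +5 fires, +7 burnt (F count now 5)
Step 4: +2 fires, +5 burnt (F count now 2)
Step 5: +2 fires, +2 burnt (F count now 2)
Step 6: +1 fires, +2 burnt (F count now 1)
Step 7: +0 fires, +1 burnt (F count now 0)
Fire out after step 7
Initially T: 25, now '.': 33
Total burnt (originally-T cells now '.'): 22

Answer: 22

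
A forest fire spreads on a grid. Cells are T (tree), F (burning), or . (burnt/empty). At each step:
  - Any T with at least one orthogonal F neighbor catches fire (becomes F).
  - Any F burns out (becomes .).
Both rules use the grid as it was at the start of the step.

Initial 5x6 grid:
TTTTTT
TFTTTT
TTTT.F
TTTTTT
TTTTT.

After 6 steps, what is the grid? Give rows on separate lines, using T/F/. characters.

Step 1: 6 trees catch fire, 2 burn out
  TFTTTT
  F.FTTF
  TFTT..
  TTTTTF
  TTTTT.
Step 2: 9 trees catch fire, 6 burn out
  F.FTTF
  ...FF.
  F.FT..
  TFTTF.
  TTTTT.
Step 3: 8 trees catch fire, 9 burn out
  ...FF.
  ......
  ...F..
  F.FF..
  TFTTF.
Step 4: 3 trees catch fire, 8 burn out
  ......
  ......
  ......
  ......
  F.FF..
Step 5: 0 trees catch fire, 3 burn out
  ......
  ......
  ......
  ......
  ......
Step 6: 0 trees catch fire, 0 burn out
  ......
  ......
  ......
  ......
  ......

......
......
......
......
......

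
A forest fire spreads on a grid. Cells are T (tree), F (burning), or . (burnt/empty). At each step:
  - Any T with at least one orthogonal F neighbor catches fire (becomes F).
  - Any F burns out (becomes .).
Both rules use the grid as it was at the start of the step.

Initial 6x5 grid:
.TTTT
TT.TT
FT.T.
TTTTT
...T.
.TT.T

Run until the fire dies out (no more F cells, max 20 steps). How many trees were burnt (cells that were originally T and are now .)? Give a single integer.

Step 1: +3 fires, +1 burnt (F count now 3)
Step 2: +2 fires, +3 burnt (F count now 2)
Step 3: +2 fires, +2 burnt (F count now 2)
Step 4: +2 fires, +2 burnt (F count now 2)
Step 5: +4 fires, +2 burnt (F count now 4)
Step 6: +2 fires, +4 burnt (F count now 2)
Step 7: +1 fires, +2 burnt (F count now 1)
Step 8: +0 fires, +1 burnt (F count now 0)
Fire out after step 8
Initially T: 19, now '.': 27
Total burnt (originally-T cells now '.'): 16

Answer: 16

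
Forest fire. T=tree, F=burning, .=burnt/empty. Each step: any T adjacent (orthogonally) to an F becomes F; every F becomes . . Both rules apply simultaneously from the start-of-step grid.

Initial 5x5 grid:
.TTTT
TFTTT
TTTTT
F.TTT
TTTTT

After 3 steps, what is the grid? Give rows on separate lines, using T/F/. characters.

Step 1: 6 trees catch fire, 2 burn out
  .FTTT
  F.FTT
  FFTTT
  ..TTT
  FTTTT
Step 2: 4 trees catch fire, 6 burn out
  ..FTT
  ...FT
  ..FTT
  ..TTT
  .FTTT
Step 3: 5 trees catch fire, 4 burn out
  ...FT
  ....F
  ...FT
  ..FTT
  ..FTT

...FT
....F
...FT
..FTT
..FTT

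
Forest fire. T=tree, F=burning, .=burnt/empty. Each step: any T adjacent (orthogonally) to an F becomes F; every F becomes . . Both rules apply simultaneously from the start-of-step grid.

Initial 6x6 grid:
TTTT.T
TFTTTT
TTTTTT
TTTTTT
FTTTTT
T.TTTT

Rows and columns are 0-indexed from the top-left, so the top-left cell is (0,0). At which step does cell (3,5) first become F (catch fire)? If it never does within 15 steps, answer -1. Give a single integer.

Step 1: cell (3,5)='T' (+7 fires, +2 burnt)
Step 2: cell (3,5)='T' (+7 fires, +7 burnt)
Step 3: cell (3,5)='T' (+6 fires, +7 burnt)
Step 4: cell (3,5)='T' (+5 fires, +6 burnt)
Step 5: cell (3,5)='T' (+5 fires, +5 burnt)
Step 6: cell (3,5)='F' (+2 fires, +5 burnt)
  -> target ignites at step 6
Step 7: cell (3,5)='.' (+0 fires, +2 burnt)
  fire out at step 7

6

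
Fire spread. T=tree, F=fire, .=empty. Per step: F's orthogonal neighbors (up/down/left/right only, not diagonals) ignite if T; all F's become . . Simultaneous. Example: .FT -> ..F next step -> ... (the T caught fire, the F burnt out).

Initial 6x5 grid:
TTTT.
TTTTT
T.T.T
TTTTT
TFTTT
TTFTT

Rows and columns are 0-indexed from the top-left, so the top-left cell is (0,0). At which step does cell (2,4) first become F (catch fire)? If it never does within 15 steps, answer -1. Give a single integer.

Step 1: cell (2,4)='T' (+5 fires, +2 burnt)
Step 2: cell (2,4)='T' (+5 fires, +5 burnt)
Step 3: cell (2,4)='T' (+4 fires, +5 burnt)
Step 4: cell (2,4)='T' (+3 fires, +4 burnt)
Step 5: cell (2,4)='F' (+5 fires, +3 burnt)
  -> target ignites at step 5
Step 6: cell (2,4)='.' (+3 fires, +5 burnt)
Step 7: cell (2,4)='.' (+0 fires, +3 burnt)
  fire out at step 7

5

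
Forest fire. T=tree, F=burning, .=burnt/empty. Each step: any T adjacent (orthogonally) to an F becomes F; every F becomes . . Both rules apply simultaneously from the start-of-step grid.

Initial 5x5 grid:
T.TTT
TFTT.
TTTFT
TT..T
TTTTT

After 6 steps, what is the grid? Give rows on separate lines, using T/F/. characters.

Step 1: 6 trees catch fire, 2 burn out
  T.TTT
  F.FF.
  TFF.F
  TT..T
  TTTTT
Step 2: 6 trees catch fire, 6 burn out
  F.FFT
  .....
  F....
  TF..F
  TTTTT
Step 3: 4 trees catch fire, 6 burn out
  ....F
  .....
  .....
  F....
  TFTTF
Step 4: 3 trees catch fire, 4 burn out
  .....
  .....
  .....
  .....
  F.FF.
Step 5: 0 trees catch fire, 3 burn out
  .....
  .....
  .....
  .....
  .....
Step 6: 0 trees catch fire, 0 burn out
  .....
  .....
  .....
  .....
  .....

.....
.....
.....
.....
.....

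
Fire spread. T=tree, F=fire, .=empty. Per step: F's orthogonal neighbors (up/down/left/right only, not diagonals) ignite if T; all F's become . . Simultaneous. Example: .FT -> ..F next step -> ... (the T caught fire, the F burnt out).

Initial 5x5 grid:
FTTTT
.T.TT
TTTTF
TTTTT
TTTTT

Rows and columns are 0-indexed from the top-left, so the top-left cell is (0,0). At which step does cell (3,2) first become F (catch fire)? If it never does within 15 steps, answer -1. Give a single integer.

Step 1: cell (3,2)='T' (+4 fires, +2 burnt)
Step 2: cell (3,2)='T' (+7 fires, +4 burnt)
Step 3: cell (3,2)='F' (+4 fires, +7 burnt)
  -> target ignites at step 3
Step 4: cell (3,2)='.' (+3 fires, +4 burnt)
Step 5: cell (3,2)='.' (+2 fires, +3 burnt)
Step 6: cell (3,2)='.' (+1 fires, +2 burnt)
Step 7: cell (3,2)='.' (+0 fires, +1 burnt)
  fire out at step 7

3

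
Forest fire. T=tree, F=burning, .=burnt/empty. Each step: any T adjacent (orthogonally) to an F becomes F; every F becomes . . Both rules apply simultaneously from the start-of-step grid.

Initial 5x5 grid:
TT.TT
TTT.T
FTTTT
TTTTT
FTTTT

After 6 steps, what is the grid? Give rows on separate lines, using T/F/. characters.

Step 1: 4 trees catch fire, 2 burn out
  TT.TT
  FTT.T
  .FTTT
  FTTTT
  .FTTT
Step 2: 5 trees catch fire, 4 burn out
  FT.TT
  .FT.T
  ..FTT
  .FTTT
  ..FTT
Step 3: 5 trees catch fire, 5 burn out
  .F.TT
  ..F.T
  ...FT
  ..FTT
  ...FT
Step 4: 3 trees catch fire, 5 burn out
  ...TT
  ....T
  ....F
  ...FT
  ....F
Step 5: 2 trees catch fire, 3 burn out
  ...TT
  ....F
  .....
  ....F
  .....
Step 6: 1 trees catch fire, 2 burn out
  ...TF
  .....
  .....
  .....
  .....

...TF
.....
.....
.....
.....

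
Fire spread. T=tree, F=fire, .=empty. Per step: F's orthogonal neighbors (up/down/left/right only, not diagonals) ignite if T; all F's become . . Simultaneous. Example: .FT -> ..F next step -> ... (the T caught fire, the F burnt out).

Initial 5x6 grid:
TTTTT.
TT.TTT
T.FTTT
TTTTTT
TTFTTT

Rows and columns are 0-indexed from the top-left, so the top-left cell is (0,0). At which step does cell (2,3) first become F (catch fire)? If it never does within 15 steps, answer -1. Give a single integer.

Step 1: cell (2,3)='F' (+4 fires, +2 burnt)
  -> target ignites at step 1
Step 2: cell (2,3)='.' (+6 fires, +4 burnt)
Step 3: cell (2,3)='.' (+6 fires, +6 burnt)
Step 4: cell (2,3)='.' (+5 fires, +6 burnt)
Step 5: cell (2,3)='.' (+2 fires, +5 burnt)
Step 6: cell (2,3)='.' (+2 fires, +2 burnt)
Step 7: cell (2,3)='.' (+0 fires, +2 burnt)
  fire out at step 7

1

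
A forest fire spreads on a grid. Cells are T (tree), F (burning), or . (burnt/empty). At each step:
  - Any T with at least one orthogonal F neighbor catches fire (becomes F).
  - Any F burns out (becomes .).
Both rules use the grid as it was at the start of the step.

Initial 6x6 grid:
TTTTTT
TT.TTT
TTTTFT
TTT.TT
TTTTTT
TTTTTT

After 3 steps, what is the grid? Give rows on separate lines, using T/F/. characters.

Step 1: 4 trees catch fire, 1 burn out
  TTTTTT
  TT.TFT
  TTTF.F
  TTT.FT
  TTTTTT
  TTTTTT
Step 2: 6 trees catch fire, 4 burn out
  TTTTFT
  TT.F.F
  TTF...
  TTT..F
  TTTTFT
  TTTTTT
Step 3: 7 trees catch fire, 6 burn out
  TTTF.F
  TT....
  TF....
  TTF...
  TTTF.F
  TTTTFT

TTTF.F
TT....
TF....
TTF...
TTTF.F
TTTTFT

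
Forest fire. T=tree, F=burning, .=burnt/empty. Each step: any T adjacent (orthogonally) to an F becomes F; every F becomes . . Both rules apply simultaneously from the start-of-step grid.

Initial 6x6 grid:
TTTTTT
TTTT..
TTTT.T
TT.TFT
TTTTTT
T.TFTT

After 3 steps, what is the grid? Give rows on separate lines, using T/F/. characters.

Step 1: 6 trees catch fire, 2 burn out
  TTTTTT
  TTTT..
  TTTT.T
  TT.F.F
  TTTFFT
  T.F.FT
Step 2: 5 trees catch fire, 6 burn out
  TTTTTT
  TTTT..
  TTTF.F
  TT....
  TTF..F
  T....F
Step 3: 3 trees catch fire, 5 burn out
  TTTTTT
  TTTF..
  TTF...
  TT....
  TF....
  T.....

TTTTTT
TTTF..
TTF...
TT....
TF....
T.....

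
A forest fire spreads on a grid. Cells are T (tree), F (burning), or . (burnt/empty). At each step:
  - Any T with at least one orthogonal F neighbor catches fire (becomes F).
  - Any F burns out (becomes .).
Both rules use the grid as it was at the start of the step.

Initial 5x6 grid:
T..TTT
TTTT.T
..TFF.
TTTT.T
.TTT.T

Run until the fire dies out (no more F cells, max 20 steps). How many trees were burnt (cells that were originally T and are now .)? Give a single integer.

Answer: 17

Derivation:
Step 1: +3 fires, +2 burnt (F count now 3)
Step 2: +4 fires, +3 burnt (F count now 4)
Step 3: +4 fires, +4 burnt (F count now 4)
Step 4: +4 fires, +4 burnt (F count now 4)
Step 5: +2 fires, +4 burnt (F count now 2)
Step 6: +0 fires, +2 burnt (F count now 0)
Fire out after step 6
Initially T: 19, now '.': 28
Total burnt (originally-T cells now '.'): 17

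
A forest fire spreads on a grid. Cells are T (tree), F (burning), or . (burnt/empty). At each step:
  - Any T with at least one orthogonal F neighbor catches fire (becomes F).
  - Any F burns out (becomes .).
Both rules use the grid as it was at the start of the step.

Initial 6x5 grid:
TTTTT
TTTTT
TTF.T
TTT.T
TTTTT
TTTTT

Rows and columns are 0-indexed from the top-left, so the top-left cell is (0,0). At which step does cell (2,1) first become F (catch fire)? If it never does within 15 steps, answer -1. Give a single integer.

Step 1: cell (2,1)='F' (+3 fires, +1 burnt)
  -> target ignites at step 1
Step 2: cell (2,1)='.' (+6 fires, +3 burnt)
Step 3: cell (2,1)='.' (+8 fires, +6 burnt)
Step 4: cell (2,1)='.' (+7 fires, +8 burnt)
Step 5: cell (2,1)='.' (+3 fires, +7 burnt)
Step 6: cell (2,1)='.' (+0 fires, +3 burnt)
  fire out at step 6

1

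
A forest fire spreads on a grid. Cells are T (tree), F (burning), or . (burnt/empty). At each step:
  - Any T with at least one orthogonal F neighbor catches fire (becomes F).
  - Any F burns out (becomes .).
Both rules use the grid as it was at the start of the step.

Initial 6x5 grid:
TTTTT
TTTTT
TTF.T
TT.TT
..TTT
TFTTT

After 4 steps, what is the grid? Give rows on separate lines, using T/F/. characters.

Step 1: 4 trees catch fire, 2 burn out
  TTTTT
  TTFTT
  TF..T
  TT.TT
  ..TTT
  F.FTT
Step 2: 7 trees catch fire, 4 burn out
  TTFTT
  TF.FT
  F...T
  TF.TT
  ..FTT
  ...FT
Step 3: 7 trees catch fire, 7 burn out
  TF.FT
  F...F
  ....T
  F..TT
  ...FT
  ....F
Step 4: 5 trees catch fire, 7 burn out
  F...F
  .....
  ....F
  ...FT
  ....F
  .....

F...F
.....
....F
...FT
....F
.....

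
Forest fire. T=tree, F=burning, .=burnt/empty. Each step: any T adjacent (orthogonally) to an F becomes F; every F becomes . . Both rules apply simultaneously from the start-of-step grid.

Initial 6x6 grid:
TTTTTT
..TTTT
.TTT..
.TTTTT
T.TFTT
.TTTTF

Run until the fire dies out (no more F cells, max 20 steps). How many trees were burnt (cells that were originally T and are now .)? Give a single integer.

Answer: 25

Derivation:
Step 1: +6 fires, +2 burnt (F count now 6)
Step 2: +5 fires, +6 burnt (F count now 5)
Step 3: +4 fires, +5 burnt (F count now 4)
Step 4: +4 fires, +4 burnt (F count now 4)
Step 5: +3 fires, +4 burnt (F count now 3)
Step 6: +2 fires, +3 burnt (F count now 2)
Step 7: +1 fires, +2 burnt (F count now 1)
Step 8: +0 fires, +1 burnt (F count now 0)
Fire out after step 8
Initially T: 26, now '.': 35
Total burnt (originally-T cells now '.'): 25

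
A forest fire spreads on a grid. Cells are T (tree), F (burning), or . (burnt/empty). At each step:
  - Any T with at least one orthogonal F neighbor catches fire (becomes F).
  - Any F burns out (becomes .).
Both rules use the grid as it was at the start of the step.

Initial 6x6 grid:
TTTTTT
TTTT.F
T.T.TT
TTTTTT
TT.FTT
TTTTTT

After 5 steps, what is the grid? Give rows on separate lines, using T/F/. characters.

Step 1: 5 trees catch fire, 2 burn out
  TTTTTF
  TTTT..
  T.T.TF
  TTTFTT
  TT..FT
  TTTFTT
Step 2: 8 trees catch fire, 5 burn out
  TTTTF.
  TTTT..
  T.T.F.
  TTF.FF
  TT...F
  TTF.FT
Step 3: 5 trees catch fire, 8 burn out
  TTTF..
  TTTT..
  T.F...
  TF....
  TT....
  TF...F
Step 4: 6 trees catch fire, 5 burn out
  TTF...
  TTFF..
  T.....
  F.....
  TF....
  F.....
Step 5: 4 trees catch fire, 6 burn out
  TF....
  TF....
  F.....
  ......
  F.....
  ......

TF....
TF....
F.....
......
F.....
......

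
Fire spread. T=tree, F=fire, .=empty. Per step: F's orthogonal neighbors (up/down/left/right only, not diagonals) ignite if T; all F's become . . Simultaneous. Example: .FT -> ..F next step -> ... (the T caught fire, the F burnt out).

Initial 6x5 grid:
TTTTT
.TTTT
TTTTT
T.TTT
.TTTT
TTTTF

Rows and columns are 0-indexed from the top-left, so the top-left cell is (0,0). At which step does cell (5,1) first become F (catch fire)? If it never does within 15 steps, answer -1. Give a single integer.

Step 1: cell (5,1)='T' (+2 fires, +1 burnt)
Step 2: cell (5,1)='T' (+3 fires, +2 burnt)
Step 3: cell (5,1)='F' (+4 fires, +3 burnt)
  -> target ignites at step 3
Step 4: cell (5,1)='.' (+5 fires, +4 burnt)
Step 5: cell (5,1)='.' (+3 fires, +5 burnt)
Step 6: cell (5,1)='.' (+3 fires, +3 burnt)
Step 7: cell (5,1)='.' (+3 fires, +3 burnt)
Step 8: cell (5,1)='.' (+2 fires, +3 burnt)
Step 9: cell (5,1)='.' (+1 fires, +2 burnt)
Step 10: cell (5,1)='.' (+0 fires, +1 burnt)
  fire out at step 10

3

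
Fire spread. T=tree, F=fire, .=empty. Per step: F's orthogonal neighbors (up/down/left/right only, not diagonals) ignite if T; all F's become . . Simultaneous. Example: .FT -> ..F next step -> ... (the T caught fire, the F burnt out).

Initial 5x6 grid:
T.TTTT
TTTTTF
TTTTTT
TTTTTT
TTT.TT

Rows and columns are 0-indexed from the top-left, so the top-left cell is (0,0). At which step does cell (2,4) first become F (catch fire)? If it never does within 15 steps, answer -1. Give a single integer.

Step 1: cell (2,4)='T' (+3 fires, +1 burnt)
Step 2: cell (2,4)='F' (+4 fires, +3 burnt)
  -> target ignites at step 2
Step 3: cell (2,4)='.' (+5 fires, +4 burnt)
Step 4: cell (2,4)='.' (+5 fires, +5 burnt)
Step 5: cell (2,4)='.' (+3 fires, +5 burnt)
Step 6: cell (2,4)='.' (+4 fires, +3 burnt)
Step 7: cell (2,4)='.' (+2 fires, +4 burnt)
Step 8: cell (2,4)='.' (+1 fires, +2 burnt)
Step 9: cell (2,4)='.' (+0 fires, +1 burnt)
  fire out at step 9

2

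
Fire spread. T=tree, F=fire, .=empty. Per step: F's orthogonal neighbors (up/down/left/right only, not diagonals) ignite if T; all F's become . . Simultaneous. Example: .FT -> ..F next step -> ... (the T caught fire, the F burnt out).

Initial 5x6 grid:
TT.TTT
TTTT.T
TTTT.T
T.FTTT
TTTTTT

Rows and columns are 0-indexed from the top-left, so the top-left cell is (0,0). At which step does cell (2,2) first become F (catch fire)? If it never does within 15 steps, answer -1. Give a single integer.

Step 1: cell (2,2)='F' (+3 fires, +1 burnt)
  -> target ignites at step 1
Step 2: cell (2,2)='.' (+6 fires, +3 burnt)
Step 3: cell (2,2)='.' (+6 fires, +6 burnt)
Step 4: cell (2,2)='.' (+6 fires, +6 burnt)
Step 5: cell (2,2)='.' (+3 fires, +6 burnt)
Step 6: cell (2,2)='.' (+1 fires, +3 burnt)
Step 7: cell (2,2)='.' (+0 fires, +1 burnt)
  fire out at step 7

1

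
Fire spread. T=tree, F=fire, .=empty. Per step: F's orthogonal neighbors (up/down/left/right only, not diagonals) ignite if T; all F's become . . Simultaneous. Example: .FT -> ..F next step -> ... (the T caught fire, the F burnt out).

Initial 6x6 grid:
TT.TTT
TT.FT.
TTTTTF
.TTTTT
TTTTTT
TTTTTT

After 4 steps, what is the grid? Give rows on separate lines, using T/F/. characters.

Step 1: 5 trees catch fire, 2 burn out
  TT.FTT
  TT..F.
  TTTFF.
  .TTTTF
  TTTTTT
  TTTTTT
Step 2: 5 trees catch fire, 5 burn out
  TT..FT
  TT....
  TTF...
  .TTFF.
  TTTTTF
  TTTTTT
Step 3: 6 trees catch fire, 5 burn out
  TT...F
  TT....
  TF....
  .TF...
  TTTFF.
  TTTTTF
Step 4: 6 trees catch fire, 6 burn out
  TT....
  TF....
  F.....
  .F....
  TTF...
  TTTFF.

TT....
TF....
F.....
.F....
TTF...
TTTFF.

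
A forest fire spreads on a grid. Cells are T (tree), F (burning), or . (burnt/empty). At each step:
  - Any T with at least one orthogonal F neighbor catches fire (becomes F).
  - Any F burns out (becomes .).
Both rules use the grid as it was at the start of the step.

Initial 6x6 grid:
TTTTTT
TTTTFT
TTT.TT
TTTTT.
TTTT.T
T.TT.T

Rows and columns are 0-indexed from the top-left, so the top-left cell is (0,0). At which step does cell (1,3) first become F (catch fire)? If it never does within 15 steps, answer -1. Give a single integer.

Step 1: cell (1,3)='F' (+4 fires, +1 burnt)
  -> target ignites at step 1
Step 2: cell (1,3)='.' (+5 fires, +4 burnt)
Step 3: cell (1,3)='.' (+4 fires, +5 burnt)
Step 4: cell (1,3)='.' (+5 fires, +4 burnt)
Step 5: cell (1,3)='.' (+5 fires, +5 burnt)
Step 6: cell (1,3)='.' (+3 fires, +5 burnt)
Step 7: cell (1,3)='.' (+1 fires, +3 burnt)
Step 8: cell (1,3)='.' (+1 fires, +1 burnt)
Step 9: cell (1,3)='.' (+0 fires, +1 burnt)
  fire out at step 9

1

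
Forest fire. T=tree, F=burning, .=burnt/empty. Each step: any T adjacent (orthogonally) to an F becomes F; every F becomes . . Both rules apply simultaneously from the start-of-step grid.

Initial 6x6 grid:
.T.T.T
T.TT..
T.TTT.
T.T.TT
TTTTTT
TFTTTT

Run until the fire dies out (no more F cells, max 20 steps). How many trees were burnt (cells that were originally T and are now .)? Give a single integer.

Answer: 23

Derivation:
Step 1: +3 fires, +1 burnt (F count now 3)
Step 2: +3 fires, +3 burnt (F count now 3)
Step 3: +4 fires, +3 burnt (F count now 4)
Step 4: +4 fires, +4 burnt (F count now 4)
Step 5: +5 fires, +4 burnt (F count now 5)
Step 6: +3 fires, +5 burnt (F count now 3)
Step 7: +1 fires, +3 burnt (F count now 1)
Step 8: +0 fires, +1 burnt (F count now 0)
Fire out after step 8
Initially T: 25, now '.': 34
Total burnt (originally-T cells now '.'): 23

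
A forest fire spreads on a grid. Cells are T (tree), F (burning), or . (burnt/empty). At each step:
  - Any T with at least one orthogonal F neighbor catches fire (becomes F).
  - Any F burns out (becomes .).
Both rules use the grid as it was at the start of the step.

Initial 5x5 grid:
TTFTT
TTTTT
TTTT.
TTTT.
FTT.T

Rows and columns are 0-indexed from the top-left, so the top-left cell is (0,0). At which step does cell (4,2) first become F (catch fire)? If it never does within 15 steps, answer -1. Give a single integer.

Step 1: cell (4,2)='T' (+5 fires, +2 burnt)
Step 2: cell (4,2)='F' (+8 fires, +5 burnt)
  -> target ignites at step 2
Step 3: cell (4,2)='.' (+5 fires, +8 burnt)
Step 4: cell (4,2)='.' (+1 fires, +5 burnt)
Step 5: cell (4,2)='.' (+0 fires, +1 burnt)
  fire out at step 5

2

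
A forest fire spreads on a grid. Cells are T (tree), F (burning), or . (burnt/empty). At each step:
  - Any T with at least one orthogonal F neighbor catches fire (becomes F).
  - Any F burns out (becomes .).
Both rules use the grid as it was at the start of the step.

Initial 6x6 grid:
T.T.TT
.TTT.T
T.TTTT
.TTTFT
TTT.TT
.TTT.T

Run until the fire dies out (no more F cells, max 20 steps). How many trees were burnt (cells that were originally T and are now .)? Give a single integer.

Step 1: +4 fires, +1 burnt (F count now 4)
Step 2: +4 fires, +4 burnt (F count now 4)
Step 3: +6 fires, +4 burnt (F count now 6)
Step 4: +4 fires, +6 burnt (F count now 4)
Step 5: +6 fires, +4 burnt (F count now 6)
Step 6: +0 fires, +6 burnt (F count now 0)
Fire out after step 6
Initially T: 26, now '.': 34
Total burnt (originally-T cells now '.'): 24

Answer: 24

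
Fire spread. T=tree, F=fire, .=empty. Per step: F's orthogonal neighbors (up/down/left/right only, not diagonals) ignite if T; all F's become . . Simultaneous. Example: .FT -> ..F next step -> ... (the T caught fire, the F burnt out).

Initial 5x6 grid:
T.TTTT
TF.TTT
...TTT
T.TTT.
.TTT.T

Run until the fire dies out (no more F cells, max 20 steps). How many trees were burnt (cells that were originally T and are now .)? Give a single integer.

Step 1: +1 fires, +1 burnt (F count now 1)
Step 2: +1 fires, +1 burnt (F count now 1)
Step 3: +0 fires, +1 burnt (F count now 0)
Fire out after step 3
Initially T: 20, now '.': 12
Total burnt (originally-T cells now '.'): 2

Answer: 2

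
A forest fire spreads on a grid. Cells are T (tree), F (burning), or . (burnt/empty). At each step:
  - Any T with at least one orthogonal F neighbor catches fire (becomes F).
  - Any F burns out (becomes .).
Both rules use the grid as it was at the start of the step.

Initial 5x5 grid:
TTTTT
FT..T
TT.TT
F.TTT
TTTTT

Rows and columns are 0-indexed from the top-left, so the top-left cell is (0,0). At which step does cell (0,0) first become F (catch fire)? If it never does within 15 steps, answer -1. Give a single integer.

Step 1: cell (0,0)='F' (+4 fires, +2 burnt)
  -> target ignites at step 1
Step 2: cell (0,0)='.' (+3 fires, +4 burnt)
Step 3: cell (0,0)='.' (+2 fires, +3 burnt)
Step 4: cell (0,0)='.' (+3 fires, +2 burnt)
Step 5: cell (0,0)='.' (+3 fires, +3 burnt)
Step 6: cell (0,0)='.' (+3 fires, +3 burnt)
Step 7: cell (0,0)='.' (+1 fires, +3 burnt)
Step 8: cell (0,0)='.' (+0 fires, +1 burnt)
  fire out at step 8

1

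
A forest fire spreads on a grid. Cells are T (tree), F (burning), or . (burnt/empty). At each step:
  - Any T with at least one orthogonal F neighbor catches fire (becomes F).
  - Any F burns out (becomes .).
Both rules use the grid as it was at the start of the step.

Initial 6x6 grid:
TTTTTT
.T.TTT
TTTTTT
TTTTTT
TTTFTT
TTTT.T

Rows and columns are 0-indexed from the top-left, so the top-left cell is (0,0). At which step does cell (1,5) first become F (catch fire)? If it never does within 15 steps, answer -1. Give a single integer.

Step 1: cell (1,5)='T' (+4 fires, +1 burnt)
Step 2: cell (1,5)='T' (+6 fires, +4 burnt)
Step 3: cell (1,5)='T' (+8 fires, +6 burnt)
Step 4: cell (1,5)='T' (+6 fires, +8 burnt)
Step 5: cell (1,5)='F' (+5 fires, +6 burnt)
  -> target ignites at step 5
Step 6: cell (1,5)='.' (+2 fires, +5 burnt)
Step 7: cell (1,5)='.' (+1 fires, +2 burnt)
Step 8: cell (1,5)='.' (+0 fires, +1 burnt)
  fire out at step 8

5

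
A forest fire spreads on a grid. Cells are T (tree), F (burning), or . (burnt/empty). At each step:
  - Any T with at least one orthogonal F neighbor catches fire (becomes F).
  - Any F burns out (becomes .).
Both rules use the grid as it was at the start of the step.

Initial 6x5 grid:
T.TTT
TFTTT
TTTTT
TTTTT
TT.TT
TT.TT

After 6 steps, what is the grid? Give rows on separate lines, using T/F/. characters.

Step 1: 3 trees catch fire, 1 burn out
  T.TTT
  F.FTT
  TFTTT
  TTTTT
  TT.TT
  TT.TT
Step 2: 6 trees catch fire, 3 burn out
  F.FTT
  ...FT
  F.FTT
  TFTTT
  TT.TT
  TT.TT
Step 3: 6 trees catch fire, 6 burn out
  ...FT
  ....F
  ...FT
  F.FTT
  TF.TT
  TT.TT
Step 4: 5 trees catch fire, 6 burn out
  ....F
  .....
  ....F
  ...FT
  F..TT
  TF.TT
Step 5: 3 trees catch fire, 5 burn out
  .....
  .....
  .....
  ....F
  ...FT
  F..TT
Step 6: 2 trees catch fire, 3 burn out
  .....
  .....
  .....
  .....
  ....F
  ...FT

.....
.....
.....
.....
....F
...FT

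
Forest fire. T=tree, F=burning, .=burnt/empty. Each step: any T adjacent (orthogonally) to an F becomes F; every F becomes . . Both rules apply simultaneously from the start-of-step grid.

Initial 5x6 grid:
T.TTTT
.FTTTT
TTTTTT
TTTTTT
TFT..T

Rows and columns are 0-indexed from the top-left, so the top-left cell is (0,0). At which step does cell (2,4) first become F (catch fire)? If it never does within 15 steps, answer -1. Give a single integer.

Step 1: cell (2,4)='T' (+5 fires, +2 burnt)
Step 2: cell (2,4)='T' (+6 fires, +5 burnt)
Step 3: cell (2,4)='T' (+4 fires, +6 burnt)
Step 4: cell (2,4)='F' (+4 fires, +4 burnt)
  -> target ignites at step 4
Step 5: cell (2,4)='.' (+3 fires, +4 burnt)
Step 6: cell (2,4)='.' (+1 fires, +3 burnt)
Step 7: cell (2,4)='.' (+0 fires, +1 burnt)
  fire out at step 7

4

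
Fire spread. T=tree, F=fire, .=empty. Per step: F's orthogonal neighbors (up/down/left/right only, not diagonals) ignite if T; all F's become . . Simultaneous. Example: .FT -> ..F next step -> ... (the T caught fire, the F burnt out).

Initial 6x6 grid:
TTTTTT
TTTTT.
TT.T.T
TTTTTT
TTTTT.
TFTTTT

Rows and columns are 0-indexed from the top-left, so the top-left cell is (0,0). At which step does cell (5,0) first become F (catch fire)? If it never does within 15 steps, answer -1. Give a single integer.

Step 1: cell (5,0)='F' (+3 fires, +1 burnt)
  -> target ignites at step 1
Step 2: cell (5,0)='.' (+4 fires, +3 burnt)
Step 3: cell (5,0)='.' (+5 fires, +4 burnt)
Step 4: cell (5,0)='.' (+5 fires, +5 burnt)
Step 5: cell (5,0)='.' (+5 fires, +5 burnt)
Step 6: cell (5,0)='.' (+4 fires, +5 burnt)
Step 7: cell (5,0)='.' (+3 fires, +4 burnt)
Step 8: cell (5,0)='.' (+1 fires, +3 burnt)
Step 9: cell (5,0)='.' (+1 fires, +1 burnt)
Step 10: cell (5,0)='.' (+0 fires, +1 burnt)
  fire out at step 10

1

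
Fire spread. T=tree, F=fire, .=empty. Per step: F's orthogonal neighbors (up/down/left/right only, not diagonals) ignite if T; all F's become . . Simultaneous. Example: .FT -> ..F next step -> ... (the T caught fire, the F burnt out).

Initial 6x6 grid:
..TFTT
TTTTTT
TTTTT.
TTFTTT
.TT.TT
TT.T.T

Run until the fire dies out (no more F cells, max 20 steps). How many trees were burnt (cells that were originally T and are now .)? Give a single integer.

Answer: 26

Derivation:
Step 1: +7 fires, +2 burnt (F count now 7)
Step 2: +8 fires, +7 burnt (F count now 8)
Step 3: +7 fires, +8 burnt (F count now 7)
Step 4: +3 fires, +7 burnt (F count now 3)
Step 5: +1 fires, +3 burnt (F count now 1)
Step 6: +0 fires, +1 burnt (F count now 0)
Fire out after step 6
Initially T: 27, now '.': 35
Total burnt (originally-T cells now '.'): 26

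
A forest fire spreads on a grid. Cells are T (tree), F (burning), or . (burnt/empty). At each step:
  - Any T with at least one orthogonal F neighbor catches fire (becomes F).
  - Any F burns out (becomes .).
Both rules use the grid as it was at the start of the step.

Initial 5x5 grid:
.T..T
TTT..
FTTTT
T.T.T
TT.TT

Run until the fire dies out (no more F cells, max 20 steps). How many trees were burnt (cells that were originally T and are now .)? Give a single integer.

Step 1: +3 fires, +1 burnt (F count now 3)
Step 2: +3 fires, +3 burnt (F count now 3)
Step 3: +5 fires, +3 burnt (F count now 5)
Step 4: +1 fires, +5 burnt (F count now 1)
Step 5: +1 fires, +1 burnt (F count now 1)
Step 6: +1 fires, +1 burnt (F count now 1)
Step 7: +1 fires, +1 burnt (F count now 1)
Step 8: +0 fires, +1 burnt (F count now 0)
Fire out after step 8
Initially T: 16, now '.': 24
Total burnt (originally-T cells now '.'): 15

Answer: 15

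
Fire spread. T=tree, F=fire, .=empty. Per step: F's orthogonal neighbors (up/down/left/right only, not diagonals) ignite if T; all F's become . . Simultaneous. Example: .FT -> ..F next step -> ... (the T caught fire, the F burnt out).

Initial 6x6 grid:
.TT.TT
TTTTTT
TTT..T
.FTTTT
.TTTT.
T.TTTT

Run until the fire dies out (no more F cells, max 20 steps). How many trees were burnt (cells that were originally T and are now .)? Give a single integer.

Answer: 26

Derivation:
Step 1: +3 fires, +1 burnt (F count now 3)
Step 2: +5 fires, +3 burnt (F count now 5)
Step 3: +6 fires, +5 burnt (F count now 6)
Step 4: +5 fires, +6 burnt (F count now 5)
Step 5: +3 fires, +5 burnt (F count now 3)
Step 6: +3 fires, +3 burnt (F count now 3)
Step 7: +1 fires, +3 burnt (F count now 1)
Step 8: +0 fires, +1 burnt (F count now 0)
Fire out after step 8
Initially T: 27, now '.': 35
Total burnt (originally-T cells now '.'): 26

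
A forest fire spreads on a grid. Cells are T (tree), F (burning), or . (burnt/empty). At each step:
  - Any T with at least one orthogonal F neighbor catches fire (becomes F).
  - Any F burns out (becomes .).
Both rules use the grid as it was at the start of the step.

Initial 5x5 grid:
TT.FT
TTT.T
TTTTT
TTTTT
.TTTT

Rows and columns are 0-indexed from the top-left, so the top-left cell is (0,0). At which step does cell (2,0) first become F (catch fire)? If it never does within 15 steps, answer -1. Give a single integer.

Step 1: cell (2,0)='T' (+1 fires, +1 burnt)
Step 2: cell (2,0)='T' (+1 fires, +1 burnt)
Step 3: cell (2,0)='T' (+1 fires, +1 burnt)
Step 4: cell (2,0)='T' (+2 fires, +1 burnt)
Step 5: cell (2,0)='T' (+3 fires, +2 burnt)
Step 6: cell (2,0)='T' (+4 fires, +3 burnt)
Step 7: cell (2,0)='F' (+4 fires, +4 burnt)
  -> target ignites at step 7
Step 8: cell (2,0)='.' (+4 fires, +4 burnt)
Step 9: cell (2,0)='.' (+1 fires, +4 burnt)
Step 10: cell (2,0)='.' (+0 fires, +1 burnt)
  fire out at step 10

7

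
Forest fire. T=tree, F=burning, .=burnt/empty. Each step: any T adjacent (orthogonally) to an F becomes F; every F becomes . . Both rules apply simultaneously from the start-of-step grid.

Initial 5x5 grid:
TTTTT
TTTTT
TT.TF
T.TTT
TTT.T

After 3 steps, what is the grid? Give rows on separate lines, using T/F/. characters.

Step 1: 3 trees catch fire, 1 burn out
  TTTTT
  TTTTF
  TT.F.
  T.TTF
  TTT.T
Step 2: 4 trees catch fire, 3 burn out
  TTTTF
  TTTF.
  TT...
  T.TF.
  TTT.F
Step 3: 3 trees catch fire, 4 burn out
  TTTF.
  TTF..
  TT...
  T.F..
  TTT..

TTTF.
TTF..
TT...
T.F..
TTT..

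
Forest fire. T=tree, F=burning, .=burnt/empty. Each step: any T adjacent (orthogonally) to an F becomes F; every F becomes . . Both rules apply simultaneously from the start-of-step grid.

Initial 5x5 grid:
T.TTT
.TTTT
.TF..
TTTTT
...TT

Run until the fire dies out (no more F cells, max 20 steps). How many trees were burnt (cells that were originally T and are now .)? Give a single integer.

Step 1: +3 fires, +1 burnt (F count now 3)
Step 2: +5 fires, +3 burnt (F count now 5)
Step 3: +5 fires, +5 burnt (F count now 5)
Step 4: +2 fires, +5 burnt (F count now 2)
Step 5: +0 fires, +2 burnt (F count now 0)
Fire out after step 5
Initially T: 16, now '.': 24
Total burnt (originally-T cells now '.'): 15

Answer: 15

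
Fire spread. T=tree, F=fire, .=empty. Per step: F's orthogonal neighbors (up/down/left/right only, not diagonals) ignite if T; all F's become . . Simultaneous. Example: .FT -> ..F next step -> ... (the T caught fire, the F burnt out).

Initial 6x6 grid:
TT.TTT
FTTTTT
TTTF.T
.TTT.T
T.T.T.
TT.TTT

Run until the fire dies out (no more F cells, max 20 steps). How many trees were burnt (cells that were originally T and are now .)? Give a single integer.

Step 1: +6 fires, +2 burnt (F count now 6)
Step 2: +6 fires, +6 burnt (F count now 6)
Step 3: +4 fires, +6 burnt (F count now 4)
Step 4: +2 fires, +4 burnt (F count now 2)
Step 5: +1 fires, +2 burnt (F count now 1)
Step 6: +0 fires, +1 burnt (F count now 0)
Fire out after step 6
Initially T: 26, now '.': 29
Total burnt (originally-T cells now '.'): 19

Answer: 19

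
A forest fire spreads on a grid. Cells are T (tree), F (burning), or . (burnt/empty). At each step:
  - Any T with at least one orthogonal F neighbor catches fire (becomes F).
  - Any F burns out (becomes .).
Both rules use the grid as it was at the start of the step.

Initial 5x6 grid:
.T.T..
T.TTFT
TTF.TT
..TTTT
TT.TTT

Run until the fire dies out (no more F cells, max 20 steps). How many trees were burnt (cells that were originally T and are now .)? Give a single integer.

Answer: 16

Derivation:
Step 1: +6 fires, +2 burnt (F count now 6)
Step 2: +5 fires, +6 burnt (F count now 5)
Step 3: +4 fires, +5 burnt (F count now 4)
Step 4: +1 fires, +4 burnt (F count now 1)
Step 5: +0 fires, +1 burnt (F count now 0)
Fire out after step 5
Initially T: 19, now '.': 27
Total burnt (originally-T cells now '.'): 16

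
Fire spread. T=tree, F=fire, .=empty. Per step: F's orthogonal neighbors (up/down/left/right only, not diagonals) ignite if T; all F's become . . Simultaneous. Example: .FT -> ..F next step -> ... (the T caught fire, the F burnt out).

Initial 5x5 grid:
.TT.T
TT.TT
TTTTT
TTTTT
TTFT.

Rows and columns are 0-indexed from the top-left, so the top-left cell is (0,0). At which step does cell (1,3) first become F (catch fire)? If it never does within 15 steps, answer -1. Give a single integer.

Step 1: cell (1,3)='T' (+3 fires, +1 burnt)
Step 2: cell (1,3)='T' (+4 fires, +3 burnt)
Step 3: cell (1,3)='T' (+4 fires, +4 burnt)
Step 4: cell (1,3)='F' (+4 fires, +4 burnt)
  -> target ignites at step 4
Step 5: cell (1,3)='.' (+3 fires, +4 burnt)
Step 6: cell (1,3)='.' (+2 fires, +3 burnt)
Step 7: cell (1,3)='.' (+0 fires, +2 burnt)
  fire out at step 7

4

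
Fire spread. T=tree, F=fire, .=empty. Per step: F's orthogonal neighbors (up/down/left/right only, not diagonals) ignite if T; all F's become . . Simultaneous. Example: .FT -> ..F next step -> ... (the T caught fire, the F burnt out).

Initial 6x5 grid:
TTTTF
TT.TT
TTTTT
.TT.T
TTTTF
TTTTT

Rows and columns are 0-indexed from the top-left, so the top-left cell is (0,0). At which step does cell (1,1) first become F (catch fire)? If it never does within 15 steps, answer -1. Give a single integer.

Step 1: cell (1,1)='T' (+5 fires, +2 burnt)
Step 2: cell (1,1)='T' (+5 fires, +5 burnt)
Step 3: cell (1,1)='T' (+5 fires, +5 burnt)
Step 4: cell (1,1)='F' (+6 fires, +5 burnt)
  -> target ignites at step 4
Step 5: cell (1,1)='.' (+3 fires, +6 burnt)
Step 6: cell (1,1)='.' (+1 fires, +3 burnt)
Step 7: cell (1,1)='.' (+0 fires, +1 burnt)
  fire out at step 7

4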